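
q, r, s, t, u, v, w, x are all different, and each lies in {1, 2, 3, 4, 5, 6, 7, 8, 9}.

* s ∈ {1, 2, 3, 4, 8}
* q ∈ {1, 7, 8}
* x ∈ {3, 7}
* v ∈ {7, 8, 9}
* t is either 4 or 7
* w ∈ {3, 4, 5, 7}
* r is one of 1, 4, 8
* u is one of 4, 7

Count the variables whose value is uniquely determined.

The 8 variables draw from only 8 values {1, 2, 3, 4, 5, 7, 8, 9}, so each is used; only s can be 2, hence s = 2.
Among the 7 still-open variables, 5 fits only w (and all 7 values in {1, 3, 4, 5, 7, 8, 9} must be used), so w = 5.
Among the 6 still-open variables, 3 fits only x (and all 6 values in {1, 3, 4, 7, 8, 9} must be used), so x = 3.
Among the 5 still-open variables, 9 fits only v (and all 5 values in {1, 4, 7, 8, 9} must be used), so v = 9.
t and u between them cover only {4, 7} — a naked pair. Remove those values from q, r.
Determined: s=2, v=9, w=5, x=3. The other variables each still have more than one consistent value. That makes 4.

4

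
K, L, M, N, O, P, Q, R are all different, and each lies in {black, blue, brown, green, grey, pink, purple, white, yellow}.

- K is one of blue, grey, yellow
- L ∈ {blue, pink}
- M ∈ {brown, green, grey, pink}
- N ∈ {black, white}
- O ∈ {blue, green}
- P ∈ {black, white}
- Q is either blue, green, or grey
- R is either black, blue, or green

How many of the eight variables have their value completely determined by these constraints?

4

The 8 variables together cover exactly {black, blue, brown, green, grey, pink, white, yellow} — 8 values for 8 variables — and brown appears only in M's list, so M = brown.
Among the 7 still-open variables, pink fits only L (and all 7 values in {black, blue, green, grey, pink, white, yellow} must be used), so L = pink.
Among the 6 still-open variables, yellow fits only K (and all 6 values in {black, blue, green, grey, white, yellow} must be used), so K = yellow.
The 5 still-open variables draw from only 5 values {black, blue, green, grey, white}, so each is used; only Q can be grey, hence Q = grey.
N and P share exactly the 2 values {black, white}; by pigeonhole those values go to them, so strike black, white from R.
Determined: K=yellow, L=pink, M=brown, Q=grey. The other variables each still have more than one consistent value. That makes 4.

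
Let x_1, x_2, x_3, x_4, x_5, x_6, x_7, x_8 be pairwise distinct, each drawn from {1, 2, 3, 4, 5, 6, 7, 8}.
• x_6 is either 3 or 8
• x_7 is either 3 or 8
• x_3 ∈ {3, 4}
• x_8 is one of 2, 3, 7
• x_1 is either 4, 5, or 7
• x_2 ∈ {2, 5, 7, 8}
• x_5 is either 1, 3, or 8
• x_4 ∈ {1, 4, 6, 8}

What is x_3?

4

The 8 variables draw from only 8 values {1, 2, 3, 4, 5, 6, 7, 8}, so each is used; only x_4 can be 6, hence x_4 = 6.
The 7 still-open variables together cover exactly {1, 2, 3, 4, 5, 7, 8} — 7 values for 7 variables — and 1 appears only in x_5's list, so x_5 = 1.
x_6 and x_7 share exactly the 2 values {3, 8}; by pigeonhole those values go to them, so strike 3, 8 from x_2, x_3, x_8.
So x_3 = 4.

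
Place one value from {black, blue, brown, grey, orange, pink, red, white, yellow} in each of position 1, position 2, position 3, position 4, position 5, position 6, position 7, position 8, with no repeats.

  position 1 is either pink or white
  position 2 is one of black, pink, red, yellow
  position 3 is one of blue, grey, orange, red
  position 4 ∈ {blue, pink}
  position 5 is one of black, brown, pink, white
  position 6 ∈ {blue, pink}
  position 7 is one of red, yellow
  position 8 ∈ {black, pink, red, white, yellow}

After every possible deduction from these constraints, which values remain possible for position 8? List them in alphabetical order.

black, red, yellow

position 4 and position 6 between them cover only {blue, pink} — a naked pair. Remove those values from position 1, position 2, position 3, position 5, position 8.
That leaves position 1 = white. Eliminate white elsewhere: position 5, position 8.
position 2, position 7, position 8 between them cover only {black, red, yellow} — a naked triple. Remove those values from position 3, position 5.
position 5 must be brown (only option left).
No further eliminations apply; position 8 can still be any of black, red, yellow.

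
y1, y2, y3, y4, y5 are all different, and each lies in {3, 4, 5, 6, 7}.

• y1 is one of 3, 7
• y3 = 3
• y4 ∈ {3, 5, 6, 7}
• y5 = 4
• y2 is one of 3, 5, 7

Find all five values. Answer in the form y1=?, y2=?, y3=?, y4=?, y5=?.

y1=7, y2=5, y3=3, y4=6, y5=4

y3 must be 3 (only option left). Strike 3 from y1, y2, y4.
y5 must be 4 (only option left).
y1's domain is down to {7}, so y1 = 7. So y2, y4 can't be 7.
y2's domain is down to {5}, so y2 = 5. Eliminate 5 elsewhere: y4.
y4's domain is down to {6}, so y4 = 6.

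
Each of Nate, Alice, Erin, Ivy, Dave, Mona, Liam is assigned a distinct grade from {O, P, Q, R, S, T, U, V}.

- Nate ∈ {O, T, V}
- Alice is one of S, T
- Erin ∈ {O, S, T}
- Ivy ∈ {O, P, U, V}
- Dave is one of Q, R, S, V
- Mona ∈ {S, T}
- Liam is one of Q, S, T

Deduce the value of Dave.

R

Alice and Mona share exactly the 2 values {S, T}; by pigeonhole those values go to them, so strike S, T from Nate, Erin, Dave, Liam.
Erin's domain is down to {O}, so Erin = O. So Nate, Ivy can't be O.
That leaves Liam = Q. Remove Q from Dave.
That leaves Nate = V. Eliminate V elsewhere: Ivy, Dave.
So Dave = R.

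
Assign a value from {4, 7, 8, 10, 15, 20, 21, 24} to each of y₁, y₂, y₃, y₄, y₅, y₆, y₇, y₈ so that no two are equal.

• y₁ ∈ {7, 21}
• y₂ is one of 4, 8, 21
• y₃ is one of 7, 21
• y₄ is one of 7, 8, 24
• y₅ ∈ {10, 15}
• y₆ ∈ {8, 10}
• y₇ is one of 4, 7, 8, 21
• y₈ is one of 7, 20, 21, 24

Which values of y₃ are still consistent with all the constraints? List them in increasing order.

7, 21

Among the 8 variables, 15 fits only y₅ (and all 8 values in {4, 7, 8, 10, 15, 20, 21, 24} must be used), so y₅ = 15.
The 7 still-open variables draw from only 7 values {4, 7, 8, 10, 20, 21, 24}, so each is used; only y₆ can be 10, hence y₆ = 10.
Among the 6 still-open variables, 20 fits only y₈ (and all 6 values in {4, 7, 8, 20, 21, 24} must be used), so y₈ = 20.
The 5 still-open variables draw from only 5 values {4, 7, 8, 21, 24}, so each is used; only y₄ can be 24, hence y₄ = 24.
The 2 variables y₁ and y₃ are confined to {7, 21}, which locks those values in; drop them from y₂, y₇.
No further eliminations apply; y₃ can still be any of 7, 21.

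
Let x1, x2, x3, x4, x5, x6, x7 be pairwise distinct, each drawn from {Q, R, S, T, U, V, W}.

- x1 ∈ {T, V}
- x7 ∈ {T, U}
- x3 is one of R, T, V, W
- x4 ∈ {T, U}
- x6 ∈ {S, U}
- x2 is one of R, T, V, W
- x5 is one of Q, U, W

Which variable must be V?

x1

The 7 variables together cover exactly {Q, R, S, T, U, V, W} — 7 values for 7 variables — and Q appears only in x5's list, so x5 = Q.
The 6 still-open variables draw from only 6 values {R, S, T, U, V, W}, so each is used; only x6 can be S, hence x6 = S.
x4 and x7 between them cover only {T, U} — a naked pair. Remove those values from x1, x2, x3.
So V goes to x1.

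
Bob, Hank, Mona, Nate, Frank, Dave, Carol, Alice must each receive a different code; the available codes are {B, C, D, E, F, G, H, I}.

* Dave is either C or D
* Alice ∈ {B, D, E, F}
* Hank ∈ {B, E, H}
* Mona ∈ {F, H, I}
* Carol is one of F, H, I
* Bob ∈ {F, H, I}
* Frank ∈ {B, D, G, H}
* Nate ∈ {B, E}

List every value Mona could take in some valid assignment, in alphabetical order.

The 8 variables draw from only 8 values {B, C, D, E, F, G, H, I}, so each is used; only Dave can be C, hence Dave = C.
The 7 still-open variables together cover exactly {B, D, E, F, G, H, I} — 7 values for 7 variables — and G appears only in Frank's list, so Frank = G.
The 6 still-open variables together cover exactly {B, D, E, F, H, I} — 6 values for 6 variables — and D appears only in Alice's list, so Alice = D.
The 3 variables Bob, Mona, Carol are confined to {F, H, I}, which locks those values in; drop them from Hank.
No further eliminations apply; Mona can still be any of F, H, I.

F, H, I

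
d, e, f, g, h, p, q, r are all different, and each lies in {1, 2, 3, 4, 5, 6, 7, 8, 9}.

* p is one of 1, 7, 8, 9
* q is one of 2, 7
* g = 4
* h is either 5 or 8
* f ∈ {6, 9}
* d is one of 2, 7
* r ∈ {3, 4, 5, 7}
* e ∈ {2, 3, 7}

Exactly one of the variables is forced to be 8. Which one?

h

g has just one choice, so g = 4. So r can't be 4.
d and q share exactly the 2 values {2, 7}; by pigeonhole those values go to them, so strike 2, 7 from e, p, r.
e must be 3 (only option left). Strike 3 from r.
r's domain is down to {5}, so r = 5. Eliminate 5 elsewhere: h.
So 8 goes to h.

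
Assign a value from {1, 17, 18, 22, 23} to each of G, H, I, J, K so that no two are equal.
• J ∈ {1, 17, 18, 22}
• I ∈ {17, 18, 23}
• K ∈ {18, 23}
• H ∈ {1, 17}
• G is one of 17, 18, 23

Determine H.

1

Among the 5 variables, 22 fits only J (and all 5 values in {1, 17, 18, 22, 23} must be used), so J = 22.
The 4 still-open variables together cover exactly {1, 17, 18, 23} — 4 values for 4 variables — and 1 appears only in H's list, so H = 1.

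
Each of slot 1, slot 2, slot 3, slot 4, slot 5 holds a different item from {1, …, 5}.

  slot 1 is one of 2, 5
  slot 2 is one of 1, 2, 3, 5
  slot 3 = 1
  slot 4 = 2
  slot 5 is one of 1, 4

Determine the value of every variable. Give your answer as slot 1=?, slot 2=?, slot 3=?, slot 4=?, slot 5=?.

slot 1=5, slot 2=3, slot 3=1, slot 4=2, slot 5=4

slot 3 has just one choice, so slot 3 = 1. Remove 1 from slot 2, slot 5.
slot 4 must be 2 (only option left). So slot 1, slot 2 can't be 2.
slot 5 has just one choice, so slot 5 = 4.
That leaves slot 1 = 5. Remove 5 from slot 2.
slot 2's domain is down to {3}, so slot 2 = 3.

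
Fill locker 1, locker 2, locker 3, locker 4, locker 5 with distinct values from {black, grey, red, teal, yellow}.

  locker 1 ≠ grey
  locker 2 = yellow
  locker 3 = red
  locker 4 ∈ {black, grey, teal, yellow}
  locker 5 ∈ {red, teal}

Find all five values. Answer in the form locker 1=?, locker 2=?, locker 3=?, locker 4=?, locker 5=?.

locker 1=black, locker 2=yellow, locker 3=red, locker 4=grey, locker 5=teal

locker 2 has just one choice, so locker 2 = yellow. So locker 1, locker 4 can't be yellow.
That leaves locker 3 = red. Remove red from locker 1, locker 5.
locker 5's domain is down to {teal}, so locker 5 = teal. So locker 1, locker 4 can't be teal.
locker 1 has just one choice, so locker 1 = black. Eliminate black elsewhere: locker 4.
locker 4 must be grey (only option left).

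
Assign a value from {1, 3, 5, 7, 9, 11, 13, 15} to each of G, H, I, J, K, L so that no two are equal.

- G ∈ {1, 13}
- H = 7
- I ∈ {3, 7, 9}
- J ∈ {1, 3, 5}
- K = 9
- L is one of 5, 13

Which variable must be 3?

H must be 7 (only option left). Remove 7 from I.
K must be 9 (only option left). Strike 9 from I.
So 3 goes to I.

I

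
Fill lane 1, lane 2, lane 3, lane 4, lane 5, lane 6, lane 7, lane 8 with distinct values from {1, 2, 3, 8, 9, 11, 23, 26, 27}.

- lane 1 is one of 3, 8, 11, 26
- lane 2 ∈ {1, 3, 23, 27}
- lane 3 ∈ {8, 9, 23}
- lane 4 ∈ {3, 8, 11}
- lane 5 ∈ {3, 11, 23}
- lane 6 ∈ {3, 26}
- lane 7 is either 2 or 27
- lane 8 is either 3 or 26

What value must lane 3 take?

9

lane 6 and lane 8 share exactly the 2 values {3, 26}; by pigeonhole those values go to them, so strike 3, 26 from lane 1, lane 2, lane 4, lane 5.
lane 1 and lane 4 share exactly the 2 values {8, 11}; by pigeonhole those values go to them, so strike 8, 11 from lane 3, lane 5.
That leaves lane 5 = 23. Remove 23 from lane 2, lane 3.
So lane 3 = 9.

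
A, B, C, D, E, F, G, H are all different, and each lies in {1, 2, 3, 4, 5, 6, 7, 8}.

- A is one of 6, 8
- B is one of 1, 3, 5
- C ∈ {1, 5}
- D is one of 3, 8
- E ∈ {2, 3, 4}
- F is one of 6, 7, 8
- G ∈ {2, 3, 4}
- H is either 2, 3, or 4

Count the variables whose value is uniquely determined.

Among the 8 variables, 7 fits only F (and all 8 values in {1, 2, 3, 4, 5, 6, 7, 8} must be used), so F = 7.
Among the 7 still-open variables, 6 fits only A (and all 7 values in {1, 2, 3, 4, 5, 6, 8} must be used), so A = 6.
Among the 6 still-open variables, 8 fits only D (and all 6 values in {1, 2, 3, 4, 5, 8} must be used), so D = 8.
The 3 variables E, G, H are confined to {2, 3, 4}, which locks those values in; drop them from B.
Determined: A=6, D=8, F=7. The other variables each still have more than one consistent value. That makes 3.

3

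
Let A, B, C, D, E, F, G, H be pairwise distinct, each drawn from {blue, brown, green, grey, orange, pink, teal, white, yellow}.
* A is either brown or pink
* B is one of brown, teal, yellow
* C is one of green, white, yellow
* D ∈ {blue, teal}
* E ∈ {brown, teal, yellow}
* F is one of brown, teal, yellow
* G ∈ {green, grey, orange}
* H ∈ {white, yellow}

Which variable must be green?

The 3 variables B, E, F are confined to {brown, teal, yellow}, which locks those values in; drop them from A, C, D, H.
A has just one choice, so A = pink.
D has just one choice, so D = blue.
H must be white (only option left). Remove white from C.
So green goes to C.

C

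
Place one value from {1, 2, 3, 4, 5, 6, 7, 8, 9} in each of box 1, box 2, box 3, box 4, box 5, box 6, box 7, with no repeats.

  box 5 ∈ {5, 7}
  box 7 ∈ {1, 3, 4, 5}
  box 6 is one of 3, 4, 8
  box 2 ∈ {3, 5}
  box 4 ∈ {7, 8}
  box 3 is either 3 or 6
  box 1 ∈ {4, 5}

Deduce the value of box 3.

The 7 variables together cover exactly {1, 3, 4, 5, 6, 7, 8} — 7 values for 7 variables — and 1 appears only in box 7's list, so box 7 = 1.
Among the 6 still-open variables, 6 fits only box 3 (and all 6 values in {3, 4, 5, 6, 7, 8} must be used), so box 3 = 6.

6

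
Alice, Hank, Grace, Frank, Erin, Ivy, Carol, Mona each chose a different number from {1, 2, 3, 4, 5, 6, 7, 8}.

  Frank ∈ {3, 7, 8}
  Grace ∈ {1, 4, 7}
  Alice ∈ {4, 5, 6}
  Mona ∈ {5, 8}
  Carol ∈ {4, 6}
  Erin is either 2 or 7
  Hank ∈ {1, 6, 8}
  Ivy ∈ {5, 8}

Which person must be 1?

Hank

The 8 variables together cover exactly {1, 2, 3, 4, 5, 6, 7, 8} — 8 values for 8 variables — and 2 appears only in Erin's list, so Erin = 2.
The 7 still-open variables together cover exactly {1, 3, 4, 5, 6, 7, 8} — 7 values for 7 variables — and 3 appears only in Frank's list, so Frank = 3.
Among the 6 still-open variables, 7 fits only Grace (and all 6 values in {1, 4, 5, 6, 7, 8} must be used), so Grace = 7.
Among the 5 still-open variables, 1 fits only Hank (and all 5 values in {1, 4, 5, 6, 8} must be used), so Hank = 1.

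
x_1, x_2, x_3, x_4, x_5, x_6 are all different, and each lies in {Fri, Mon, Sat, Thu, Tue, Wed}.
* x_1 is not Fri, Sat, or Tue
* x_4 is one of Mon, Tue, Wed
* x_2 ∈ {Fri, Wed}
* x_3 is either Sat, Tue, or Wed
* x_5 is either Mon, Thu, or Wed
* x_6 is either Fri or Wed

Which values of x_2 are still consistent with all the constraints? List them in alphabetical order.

Fri, Wed

The 6 variables draw from only 6 values {Fri, Mon, Sat, Thu, Tue, Wed}, so each is used; only x_3 can be Sat, hence x_3 = Sat.
The 5 still-open variables draw from only 5 values {Fri, Mon, Thu, Tue, Wed}, so each is used; only x_4 can be Tue, hence x_4 = Tue.
x_2 and x_6 share exactly the 2 values {Fri, Wed}; by pigeonhole those values go to them, so strike Fri, Wed from x_1, x_5.
No further eliminations apply; x_2 can still be any of Fri, Wed.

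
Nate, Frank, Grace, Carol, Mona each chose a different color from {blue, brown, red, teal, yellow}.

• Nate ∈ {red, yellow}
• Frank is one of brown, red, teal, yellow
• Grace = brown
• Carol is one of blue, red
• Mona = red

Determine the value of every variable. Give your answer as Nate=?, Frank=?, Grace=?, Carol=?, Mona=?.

Nate=yellow, Frank=teal, Grace=brown, Carol=blue, Mona=red

Grace must be brown (only option left). Eliminate brown elsewhere: Frank.
Mona must be red (only option left). Eliminate red elsewhere: Nate, Frank, Carol.
That leaves Nate = yellow. Remove yellow from Frank.
Frank's domain is down to {teal}, so Frank = teal.
That leaves Carol = blue.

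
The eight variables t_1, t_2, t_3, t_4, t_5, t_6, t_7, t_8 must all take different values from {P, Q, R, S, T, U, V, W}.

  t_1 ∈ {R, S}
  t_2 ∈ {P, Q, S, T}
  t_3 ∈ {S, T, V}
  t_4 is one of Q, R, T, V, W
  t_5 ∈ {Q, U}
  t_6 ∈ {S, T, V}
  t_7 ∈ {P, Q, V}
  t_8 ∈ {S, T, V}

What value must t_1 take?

R

The 8 variables draw from only 8 values {P, Q, R, S, T, U, V, W}, so each is used; only t_5 can be U, hence t_5 = U.
Among the 7 still-open variables, W fits only t_4 (and all 7 values in {P, Q, R, S, T, V, W} must be used), so t_4 = W.
Among the 6 still-open variables, R fits only t_1 (and all 6 values in {P, Q, R, S, T, V} must be used), so t_1 = R.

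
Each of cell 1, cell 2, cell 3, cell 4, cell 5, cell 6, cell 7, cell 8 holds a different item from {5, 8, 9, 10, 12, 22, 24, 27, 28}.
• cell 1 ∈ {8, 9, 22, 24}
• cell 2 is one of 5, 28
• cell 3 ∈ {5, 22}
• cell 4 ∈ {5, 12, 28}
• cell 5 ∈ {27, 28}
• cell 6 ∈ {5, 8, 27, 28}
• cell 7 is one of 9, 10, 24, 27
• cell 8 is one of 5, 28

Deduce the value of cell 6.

cell 2 and cell 8 share exactly the 2 values {5, 28}; by pigeonhole those values go to them, so strike 5, 28 from cell 3, cell 4, cell 5, cell 6.
That leaves cell 3 = 22. So cell 1 can't be 22.
cell 4 must be 12 (only option left).
cell 5 must be 27 (only option left). So cell 6, cell 7 can't be 27.
So cell 6 = 8.

8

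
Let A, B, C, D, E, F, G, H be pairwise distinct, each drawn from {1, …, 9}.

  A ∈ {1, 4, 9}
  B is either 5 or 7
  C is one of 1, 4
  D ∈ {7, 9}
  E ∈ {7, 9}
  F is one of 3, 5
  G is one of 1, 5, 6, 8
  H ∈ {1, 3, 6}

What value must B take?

The 8 variables together cover exactly {1, 3, 4, 5, 6, 7, 8, 9} — 8 values for 8 variables — and 8 appears only in G's list, so G = 8.
Among the 7 still-open variables, 6 fits only H (and all 7 values in {1, 3, 4, 5, 6, 7, 9} must be used), so H = 6.
Among the 6 still-open variables, 3 fits only F (and all 6 values in {1, 3, 4, 5, 7, 9} must be used), so F = 3.
The 5 still-open variables together cover exactly {1, 4, 5, 7, 9} — 5 values for 5 variables — and 5 appears only in B's list, so B = 5.

5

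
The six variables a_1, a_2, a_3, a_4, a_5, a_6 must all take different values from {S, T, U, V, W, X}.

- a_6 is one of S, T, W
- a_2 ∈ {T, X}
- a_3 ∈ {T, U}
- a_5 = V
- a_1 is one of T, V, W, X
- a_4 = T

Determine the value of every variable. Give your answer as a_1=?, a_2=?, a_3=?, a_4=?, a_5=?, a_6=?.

a_1=W, a_2=X, a_3=U, a_4=T, a_5=V, a_6=S

a_4 has just one choice, so a_4 = T. Strike T from a_1, a_2, a_3, a_6.
a_5's domain is down to {V}, so a_5 = V. So a_1 can't be V.
That leaves a_2 = X. Remove X from a_1.
a_3 has just one choice, so a_3 = U.
That leaves a_1 = W. Remove W from a_6.
a_6 has just one choice, so a_6 = S.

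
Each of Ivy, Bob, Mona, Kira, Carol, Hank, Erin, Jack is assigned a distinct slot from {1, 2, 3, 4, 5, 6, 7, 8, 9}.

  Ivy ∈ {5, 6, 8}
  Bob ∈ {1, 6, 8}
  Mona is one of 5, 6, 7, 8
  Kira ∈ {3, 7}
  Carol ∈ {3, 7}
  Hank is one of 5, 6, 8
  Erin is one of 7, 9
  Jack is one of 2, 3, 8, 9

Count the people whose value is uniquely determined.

Among the 8 variables, 1 fits only Bob (and all 8 values in {1, 2, 3, 5, 6, 7, 8, 9} must be used), so Bob = 1.
Among the 7 still-open variables, 2 fits only Jack (and all 7 values in {2, 3, 5, 6, 7, 8, 9} must be used), so Jack = 2.
Among the 6 still-open variables, 9 fits only Erin (and all 6 values in {3, 5, 6, 7, 8, 9} must be used), so Erin = 9.
The 2 variables Kira and Carol are confined to {3, 7}, which locks those values in; drop them from Mona.
Determined: Bob=1, Erin=9, Jack=2. The other people each still have more than one consistent value. That makes 3.

3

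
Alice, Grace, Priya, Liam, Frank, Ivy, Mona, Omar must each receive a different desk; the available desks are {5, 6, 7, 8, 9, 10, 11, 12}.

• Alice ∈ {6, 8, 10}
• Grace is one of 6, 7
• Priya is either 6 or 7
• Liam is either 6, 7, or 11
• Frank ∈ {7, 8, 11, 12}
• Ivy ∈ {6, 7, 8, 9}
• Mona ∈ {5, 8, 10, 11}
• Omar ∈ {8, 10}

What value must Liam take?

The 8 variables together cover exactly {5, 6, 7, 8, 9, 10, 11, 12} — 8 values for 8 variables — and 5 appears only in Mona's list, so Mona = 5.
The 7 still-open variables together cover exactly {6, 7, 8, 9, 10, 11, 12} — 7 values for 7 variables — and 9 appears only in Ivy's list, so Ivy = 9.
Among the 6 still-open variables, 12 fits only Frank (and all 6 values in {6, 7, 8, 10, 11, 12} must be used), so Frank = 12.
The 5 still-open variables together cover exactly {6, 7, 8, 10, 11} — 5 values for 5 variables — and 11 appears only in Liam's list, so Liam = 11.

11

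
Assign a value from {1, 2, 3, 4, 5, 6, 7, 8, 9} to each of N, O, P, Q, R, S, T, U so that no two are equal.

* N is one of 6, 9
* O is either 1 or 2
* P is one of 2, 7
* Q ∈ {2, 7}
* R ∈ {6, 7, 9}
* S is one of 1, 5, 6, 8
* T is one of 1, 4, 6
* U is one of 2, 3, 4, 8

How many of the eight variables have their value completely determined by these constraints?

The 2 variables P and Q are confined to {2, 7}, which locks those values in; drop them from O, R, U.
O's domain is down to {1}, so O = 1. Strike 1 from S, T.
The 2 variables N and R are confined to {6, 9}, which locks those values in; drop them from S, T.
That leaves T = 4. Eliminate 4 elsewhere: U.
Determined: O=1, T=4. The other variables each still have more than one consistent value. That makes 2.

2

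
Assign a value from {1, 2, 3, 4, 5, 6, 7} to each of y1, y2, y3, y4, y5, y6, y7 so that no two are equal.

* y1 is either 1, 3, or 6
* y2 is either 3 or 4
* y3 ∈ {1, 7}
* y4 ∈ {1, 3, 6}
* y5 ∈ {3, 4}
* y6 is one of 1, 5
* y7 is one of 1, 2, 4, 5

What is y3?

Among the 7 variables, 2 fits only y7 (and all 7 values in {1, 2, 3, 4, 5, 6, 7} must be used), so y7 = 2.
The 6 still-open variables together cover exactly {1, 3, 4, 5, 6, 7} — 6 values for 6 variables — and 5 appears only in y6's list, so y6 = 5.
Among the 5 still-open variables, 7 fits only y3 (and all 5 values in {1, 3, 4, 6, 7} must be used), so y3 = 7.

7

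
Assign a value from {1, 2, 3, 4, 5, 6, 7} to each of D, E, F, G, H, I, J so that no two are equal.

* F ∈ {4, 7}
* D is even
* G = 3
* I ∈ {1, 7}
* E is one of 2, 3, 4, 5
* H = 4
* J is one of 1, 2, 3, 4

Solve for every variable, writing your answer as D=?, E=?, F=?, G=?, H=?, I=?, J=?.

D=6, E=5, F=7, G=3, H=4, I=1, J=2

G has just one choice, so G = 3. Eliminate 3 elsewhere: E, J.
H has just one choice, so H = 4. Strike 4 from D, E, F, J.
F's domain is down to {7}, so F = 7. Strike 7 from I.
I has just one choice, so I = 1. Remove 1 from J.
J's domain is down to {2}, so J = 2. Remove 2 from D, E.
D has just one choice, so D = 6.
E must be 5 (only option left).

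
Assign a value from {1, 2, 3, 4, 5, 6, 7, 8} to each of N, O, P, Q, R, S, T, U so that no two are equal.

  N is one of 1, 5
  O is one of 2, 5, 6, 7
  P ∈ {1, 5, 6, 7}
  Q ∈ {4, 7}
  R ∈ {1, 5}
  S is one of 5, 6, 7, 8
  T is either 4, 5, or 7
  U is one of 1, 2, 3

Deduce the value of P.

The 8 variables together cover exactly {1, 2, 3, 4, 5, 6, 7, 8} — 8 values for 8 variables — and 3 appears only in U's list, so U = 3.
The 7 still-open variables draw from only 7 values {1, 2, 4, 5, 6, 7, 8}, so each is used; only O can be 2, hence O = 2.
The 6 still-open variables draw from only 6 values {1, 4, 5, 6, 7, 8}, so each is used; only S can be 8, hence S = 8.
The 5 still-open variables together cover exactly {1, 4, 5, 6, 7} — 5 values for 5 variables — and 6 appears only in P's list, so P = 6.

6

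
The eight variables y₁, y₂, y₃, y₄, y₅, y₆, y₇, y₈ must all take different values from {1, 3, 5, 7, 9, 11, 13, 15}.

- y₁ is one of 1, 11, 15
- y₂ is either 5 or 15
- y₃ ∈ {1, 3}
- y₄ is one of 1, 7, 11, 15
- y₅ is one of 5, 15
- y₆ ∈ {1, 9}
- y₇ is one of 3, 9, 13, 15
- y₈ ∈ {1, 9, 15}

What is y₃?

The 8 variables draw from only 8 values {1, 3, 5, 7, 9, 11, 13, 15}, so each is used; only y₄ can be 7, hence y₄ = 7.
The 7 still-open variables together cover exactly {1, 3, 5, 9, 11, 13, 15} — 7 values for 7 variables — and 11 appears only in y₁'s list, so y₁ = 11.
The 6 still-open variables draw from only 6 values {1, 3, 5, 9, 13, 15}, so each is used; only y₇ can be 13, hence y₇ = 13.
The 5 still-open variables together cover exactly {1, 3, 5, 9, 15} — 5 values for 5 variables — and 3 appears only in y₃'s list, so y₃ = 3.

3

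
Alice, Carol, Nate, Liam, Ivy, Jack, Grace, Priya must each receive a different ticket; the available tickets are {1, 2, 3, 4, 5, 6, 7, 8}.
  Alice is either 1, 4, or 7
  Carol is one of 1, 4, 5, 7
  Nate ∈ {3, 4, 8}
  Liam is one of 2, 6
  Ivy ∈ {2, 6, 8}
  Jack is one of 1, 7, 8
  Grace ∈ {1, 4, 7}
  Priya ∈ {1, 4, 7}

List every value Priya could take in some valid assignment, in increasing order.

1, 4, 7

Among the 8 variables, 3 fits only Nate (and all 8 values in {1, 2, 3, 4, 5, 6, 7, 8} must be used), so Nate = 3.
The 7 still-open variables draw from only 7 values {1, 2, 4, 5, 6, 7, 8}, so each is used; only Carol can be 5, hence Carol = 5.
The 3 variables Alice, Grace, Priya are confined to {1, 4, 7}, which locks those values in; drop them from Jack.
Jack must be 8 (only option left). Remove 8 from Ivy.
No further eliminations apply; Priya can still be any of 1, 4, 7.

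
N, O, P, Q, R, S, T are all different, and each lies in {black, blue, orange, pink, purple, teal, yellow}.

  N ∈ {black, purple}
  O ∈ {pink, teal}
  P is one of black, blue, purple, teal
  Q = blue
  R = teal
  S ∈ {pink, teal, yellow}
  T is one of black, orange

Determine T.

orange

Q's domain is down to {blue}, so Q = blue. Strike blue from P.
R must be teal (only option left). Strike teal from O, P, S.
O's domain is down to {pink}, so O = pink. Strike pink from S.
That leaves S = yellow.
The 3 still-open variables draw from only 3 values {black, orange, purple}, so each is used; only T can be orange, hence T = orange.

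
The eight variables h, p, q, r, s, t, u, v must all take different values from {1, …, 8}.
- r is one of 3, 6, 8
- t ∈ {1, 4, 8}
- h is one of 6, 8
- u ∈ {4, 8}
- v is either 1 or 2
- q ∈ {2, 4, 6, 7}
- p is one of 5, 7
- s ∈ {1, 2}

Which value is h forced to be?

Among the 8 variables, 3 fits only r (and all 8 values in {1, 2, 3, 4, 5, 6, 7, 8} must be used), so r = 3.
Among the 7 still-open variables, 5 fits only p (and all 7 values in {1, 2, 4, 5, 6, 7, 8} must be used), so p = 5.
The 6 still-open variables together cover exactly {1, 2, 4, 6, 7, 8} — 6 values for 6 variables — and 7 appears only in q's list, so q = 7.
The 5 still-open variables draw from only 5 values {1, 2, 4, 6, 8}, so each is used; only h can be 6, hence h = 6.

6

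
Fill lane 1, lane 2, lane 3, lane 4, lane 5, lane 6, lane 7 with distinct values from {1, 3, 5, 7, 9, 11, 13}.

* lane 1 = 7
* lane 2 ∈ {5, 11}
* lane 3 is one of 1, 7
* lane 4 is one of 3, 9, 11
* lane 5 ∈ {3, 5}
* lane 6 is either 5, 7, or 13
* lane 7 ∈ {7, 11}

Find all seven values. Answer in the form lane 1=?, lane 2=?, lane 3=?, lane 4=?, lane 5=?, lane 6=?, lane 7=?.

lane 1's domain is down to {7}, so lane 1 = 7. Eliminate 7 elsewhere: lane 3, lane 6, lane 7.
That leaves lane 3 = 1.
That leaves lane 7 = 11. Remove 11 from lane 2, lane 4.
lane 2 must be 5 (only option left). Remove 5 from lane 5, lane 6.
lane 5 must be 3 (only option left). So lane 4 can't be 3.
lane 6's domain is down to {13}, so lane 6 = 13.
That leaves lane 4 = 9.

lane 1=7, lane 2=5, lane 3=1, lane 4=9, lane 5=3, lane 6=13, lane 7=11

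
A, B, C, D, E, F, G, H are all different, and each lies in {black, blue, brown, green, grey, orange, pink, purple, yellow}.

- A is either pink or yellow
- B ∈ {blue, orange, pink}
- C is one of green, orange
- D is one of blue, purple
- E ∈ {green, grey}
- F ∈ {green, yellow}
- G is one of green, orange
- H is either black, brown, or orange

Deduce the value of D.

C and G between them cover only {green, orange} — a naked pair. Remove those values from B, E, F, H.
E's domain is down to {grey}, so E = grey.
F has just one choice, so F = yellow. Remove yellow from A.
A has just one choice, so A = pink. Strike pink from B.
That leaves B = blue. So D can't be blue.
So D = purple.

purple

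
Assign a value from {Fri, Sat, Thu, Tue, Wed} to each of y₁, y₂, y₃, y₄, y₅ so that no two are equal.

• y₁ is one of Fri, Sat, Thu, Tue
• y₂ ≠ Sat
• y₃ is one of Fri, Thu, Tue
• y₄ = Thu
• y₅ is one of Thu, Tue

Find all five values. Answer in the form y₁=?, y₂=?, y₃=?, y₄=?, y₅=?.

y₁=Sat, y₂=Wed, y₃=Fri, y₄=Thu, y₅=Tue

y₄ must be Thu (only option left). Strike Thu from y₁, y₂, y₃, y₅.
y₅ has just one choice, so y₅ = Tue. Strike Tue from y₁, y₂, y₃.
y₃ must be Fri (only option left). Eliminate Fri elsewhere: y₁, y₂.
That leaves y₁ = Sat.
y₂ has just one choice, so y₂ = Wed.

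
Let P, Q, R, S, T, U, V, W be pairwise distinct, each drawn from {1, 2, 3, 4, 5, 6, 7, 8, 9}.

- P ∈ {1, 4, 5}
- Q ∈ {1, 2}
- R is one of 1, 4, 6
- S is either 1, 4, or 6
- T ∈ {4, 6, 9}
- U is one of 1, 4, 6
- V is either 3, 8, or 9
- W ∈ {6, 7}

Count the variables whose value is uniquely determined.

4

The 3 variables R, S, U are confined to {1, 4, 6}, which locks those values in; drop them from P, Q, T, W.
P must be 5 (only option left).
Q must be 2 (only option left).
T's domain is down to {9}, so T = 9. Remove 9 from V.
That leaves W = 7.
Determined: P=5, Q=2, T=9, W=7. The other variables each still have more than one consistent value. That makes 4.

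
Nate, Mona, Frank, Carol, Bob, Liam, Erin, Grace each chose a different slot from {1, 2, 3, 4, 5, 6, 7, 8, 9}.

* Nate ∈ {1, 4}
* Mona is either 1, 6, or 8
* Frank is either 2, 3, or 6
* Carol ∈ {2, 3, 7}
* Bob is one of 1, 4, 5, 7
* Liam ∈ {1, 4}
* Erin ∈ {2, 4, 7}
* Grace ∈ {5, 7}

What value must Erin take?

2

The 8 variables together cover exactly {1, 2, 3, 4, 5, 6, 7, 8} — 8 values for 8 variables — and 8 appears only in Mona's list, so Mona = 8.
The 7 still-open variables draw from only 7 values {1, 2, 3, 4, 5, 6, 7}, so each is used; only Frank can be 6, hence Frank = 6.
The 6 still-open variables draw from only 6 values {1, 2, 3, 4, 5, 7}, so each is used; only Carol can be 3, hence Carol = 3.
The 5 still-open variables draw from only 5 values {1, 2, 4, 5, 7}, so each is used; only Erin can be 2, hence Erin = 2.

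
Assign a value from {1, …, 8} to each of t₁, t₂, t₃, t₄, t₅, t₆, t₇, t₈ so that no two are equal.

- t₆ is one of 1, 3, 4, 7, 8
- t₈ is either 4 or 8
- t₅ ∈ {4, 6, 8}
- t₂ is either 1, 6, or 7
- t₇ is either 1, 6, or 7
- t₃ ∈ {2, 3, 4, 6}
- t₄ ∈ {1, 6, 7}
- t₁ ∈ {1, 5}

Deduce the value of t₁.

The 8 variables together cover exactly {1, 2, 3, 4, 5, 6, 7, 8} — 8 values for 8 variables — and 2 appears only in t₃'s list, so t₃ = 2.
The 7 still-open variables draw from only 7 values {1, 3, 4, 5, 6, 7, 8}, so each is used; only t₆ can be 3, hence t₆ = 3.
Among the 6 still-open variables, 5 fits only t₁ (and all 6 values in {1, 4, 5, 6, 7, 8} must be used), so t₁ = 5.

5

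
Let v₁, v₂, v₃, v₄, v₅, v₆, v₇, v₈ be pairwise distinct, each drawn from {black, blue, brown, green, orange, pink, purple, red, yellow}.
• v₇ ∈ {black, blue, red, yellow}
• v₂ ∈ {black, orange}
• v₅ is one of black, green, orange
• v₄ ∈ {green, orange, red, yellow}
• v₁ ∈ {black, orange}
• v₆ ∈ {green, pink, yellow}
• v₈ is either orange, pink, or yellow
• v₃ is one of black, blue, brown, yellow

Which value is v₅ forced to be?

The 8 variables together cover exactly {black, blue, brown, green, orange, pink, red, yellow} — 8 values for 8 variables — and brown appears only in v₃'s list, so v₃ = brown.
Among the 7 still-open variables, blue fits only v₇ (and all 7 values in {black, blue, green, orange, pink, red, yellow} must be used), so v₇ = blue.
The 6 still-open variables draw from only 6 values {black, green, orange, pink, red, yellow}, so each is used; only v₄ can be red, hence v₄ = red.
v₁ and v₂ between them cover only {black, orange} — a naked pair. Remove those values from v₅, v₈.
So v₅ = green.

green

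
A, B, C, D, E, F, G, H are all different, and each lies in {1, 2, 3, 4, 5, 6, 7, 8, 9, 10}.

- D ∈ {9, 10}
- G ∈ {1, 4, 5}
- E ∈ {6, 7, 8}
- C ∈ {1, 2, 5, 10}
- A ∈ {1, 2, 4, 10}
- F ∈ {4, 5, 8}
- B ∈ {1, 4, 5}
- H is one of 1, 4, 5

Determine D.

9

The 3 variables B, G, H are confined to {1, 4, 5}, which locks those values in; drop them from A, C, F.
That leaves F = 8. Remove 8 from E.
A and C between them cover only {2, 10} — a naked pair. Remove those values from D.
So D = 9.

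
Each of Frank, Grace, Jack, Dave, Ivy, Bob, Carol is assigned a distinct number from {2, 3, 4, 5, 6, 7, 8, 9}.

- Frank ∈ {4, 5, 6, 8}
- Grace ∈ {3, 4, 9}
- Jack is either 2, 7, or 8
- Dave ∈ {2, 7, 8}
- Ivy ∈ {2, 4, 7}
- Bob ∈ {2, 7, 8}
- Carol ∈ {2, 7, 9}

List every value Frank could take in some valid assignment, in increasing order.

Jack, Dave, Bob between them cover only {2, 7, 8} — a naked triple. Remove those values from Frank, Ivy, Carol.
Ivy must be 4 (only option left). Eliminate 4 elsewhere: Frank, Grace.
Carol's domain is down to {9}, so Carol = 9. Strike 9 from Grace.
Grace's domain is down to {3}, so Grace = 3.
No further eliminations apply; Frank can still be any of 5, 6.

5, 6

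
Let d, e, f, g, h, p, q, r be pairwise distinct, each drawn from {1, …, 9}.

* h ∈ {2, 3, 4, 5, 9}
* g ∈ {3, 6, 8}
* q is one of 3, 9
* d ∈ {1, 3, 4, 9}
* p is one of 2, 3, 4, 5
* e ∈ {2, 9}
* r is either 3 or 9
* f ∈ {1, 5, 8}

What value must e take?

2

The 8 variables draw from only 8 values {1, 2, 3, 4, 5, 6, 8, 9}, so each is used; only g can be 6, hence g = 6.
The 7 still-open variables draw from only 7 values {1, 2, 3, 4, 5, 8, 9}, so each is used; only f can be 8, hence f = 8.
The 6 still-open variables together cover exactly {1, 2, 3, 4, 5, 9} — 6 values for 6 variables — and 1 appears only in d's list, so d = 1.
The 2 variables q and r are confined to {3, 9}, which locks those values in; drop them from e, h, p.
So e = 2.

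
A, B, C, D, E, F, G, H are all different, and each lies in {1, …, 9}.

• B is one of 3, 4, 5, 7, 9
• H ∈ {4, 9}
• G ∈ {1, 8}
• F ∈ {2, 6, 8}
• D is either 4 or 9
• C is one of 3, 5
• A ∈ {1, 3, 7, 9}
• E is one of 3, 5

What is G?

8

C and E between them cover only {3, 5} — a naked pair. Remove those values from A, B.
D and H share exactly the 2 values {4, 9}; by pigeonhole those values go to them, so strike 4, 9 from A, B.
That leaves B = 7. Strike 7 from A.
A's domain is down to {1}, so A = 1. Eliminate 1 elsewhere: G.
So G = 8.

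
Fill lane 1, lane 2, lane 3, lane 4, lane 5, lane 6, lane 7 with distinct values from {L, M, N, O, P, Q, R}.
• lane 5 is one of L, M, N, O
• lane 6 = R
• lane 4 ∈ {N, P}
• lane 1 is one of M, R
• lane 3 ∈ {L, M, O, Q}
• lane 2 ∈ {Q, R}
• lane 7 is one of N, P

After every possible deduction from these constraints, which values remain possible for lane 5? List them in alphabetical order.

lane 6 must be R (only option left). Remove R from lane 1, lane 2.
lane 1's domain is down to {M}, so lane 1 = M. Remove M from lane 3, lane 5.
lane 2's domain is down to {Q}, so lane 2 = Q. Remove Q from lane 3.
lane 4 and lane 7 between them cover only {N, P} — a naked pair. Remove those values from lane 5.
No further eliminations apply; lane 5 can still be any of L, O.

L, O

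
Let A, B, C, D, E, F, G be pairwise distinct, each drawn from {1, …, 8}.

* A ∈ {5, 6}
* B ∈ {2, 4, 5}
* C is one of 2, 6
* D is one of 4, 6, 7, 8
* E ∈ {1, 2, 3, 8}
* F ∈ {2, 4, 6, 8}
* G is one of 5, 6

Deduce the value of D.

7

A and G share exactly the 2 values {5, 6}; by pigeonhole those values go to them, so strike 5, 6 from B, C, D, F.
That leaves C = 2. So B, E, F can't be 2.
B's domain is down to {4}, so B = 4. Remove 4 from D, F.
That leaves F = 8. So D, E can't be 8.
So D = 7.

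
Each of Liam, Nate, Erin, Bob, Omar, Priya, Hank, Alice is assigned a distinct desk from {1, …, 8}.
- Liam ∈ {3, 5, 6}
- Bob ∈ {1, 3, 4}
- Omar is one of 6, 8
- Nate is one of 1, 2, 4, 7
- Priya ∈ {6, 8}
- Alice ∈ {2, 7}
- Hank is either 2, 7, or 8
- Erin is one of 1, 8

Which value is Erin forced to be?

Among the 8 variables, 5 fits only Liam (and all 8 values in {1, 2, 3, 4, 5, 6, 7, 8} must be used), so Liam = 5.
The 7 still-open variables draw from only 7 values {1, 2, 3, 4, 6, 7, 8}, so each is used; only Bob can be 3, hence Bob = 3.
Among the 6 still-open variables, 4 fits only Nate (and all 6 values in {1, 2, 4, 6, 7, 8} must be used), so Nate = 4.
Among the 5 still-open variables, 1 fits only Erin (and all 5 values in {1, 2, 6, 7, 8} must be used), so Erin = 1.

1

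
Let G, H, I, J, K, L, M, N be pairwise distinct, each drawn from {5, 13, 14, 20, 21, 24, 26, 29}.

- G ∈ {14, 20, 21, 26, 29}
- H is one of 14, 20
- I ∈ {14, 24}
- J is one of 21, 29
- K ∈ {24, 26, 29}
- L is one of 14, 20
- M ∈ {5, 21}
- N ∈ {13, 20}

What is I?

24

The 8 variables together cover exactly {5, 13, 14, 20, 21, 24, 26, 29} — 8 values for 8 variables — and 5 appears only in M's list, so M = 5.
The 7 still-open variables draw from only 7 values {13, 14, 20, 21, 24, 26, 29}, so each is used; only N can be 13, hence N = 13.
H and L between them cover only {14, 20} — a naked pair. Remove those values from G, I.
So I = 24.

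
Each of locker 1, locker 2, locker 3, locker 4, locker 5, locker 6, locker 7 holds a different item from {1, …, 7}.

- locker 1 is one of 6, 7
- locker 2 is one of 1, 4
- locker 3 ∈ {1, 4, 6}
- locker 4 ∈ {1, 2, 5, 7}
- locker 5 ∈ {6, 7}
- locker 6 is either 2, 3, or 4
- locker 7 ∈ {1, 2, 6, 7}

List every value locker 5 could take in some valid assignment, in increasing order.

6, 7

Among the 7 variables, 3 fits only locker 6 (and all 7 values in {1, 2, 3, 4, 5, 6, 7} must be used), so locker 6 = 3.
Among the 6 still-open variables, 5 fits only locker 4 (and all 6 values in {1, 2, 4, 5, 6, 7} must be used), so locker 4 = 5.
Among the 5 still-open variables, 2 fits only locker 7 (and all 5 values in {1, 2, 4, 6, 7} must be used), so locker 7 = 2.
locker 1 and locker 5 share exactly the 2 values {6, 7}; by pigeonhole those values go to them, so strike 6, 7 from locker 3.
No further eliminations apply; locker 5 can still be any of 6, 7.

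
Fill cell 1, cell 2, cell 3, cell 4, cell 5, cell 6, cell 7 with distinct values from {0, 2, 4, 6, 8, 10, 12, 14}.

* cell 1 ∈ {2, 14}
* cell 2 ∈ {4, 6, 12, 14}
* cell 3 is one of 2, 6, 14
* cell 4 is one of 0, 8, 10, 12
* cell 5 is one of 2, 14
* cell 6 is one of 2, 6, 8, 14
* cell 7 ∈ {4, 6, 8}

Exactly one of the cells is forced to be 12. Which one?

The 2 variables cell 1 and cell 5 are confined to {2, 14}, which locks those values in; drop them from cell 2, cell 3, cell 6.
cell 3's domain is down to {6}, so cell 3 = 6. Strike 6 from cell 2, cell 6, cell 7.
cell 6's domain is down to {8}, so cell 6 = 8. So cell 4, cell 7 can't be 8.
cell 7 must be 4 (only option left). So cell 2 can't be 4.
So 12 goes to cell 2.

cell 2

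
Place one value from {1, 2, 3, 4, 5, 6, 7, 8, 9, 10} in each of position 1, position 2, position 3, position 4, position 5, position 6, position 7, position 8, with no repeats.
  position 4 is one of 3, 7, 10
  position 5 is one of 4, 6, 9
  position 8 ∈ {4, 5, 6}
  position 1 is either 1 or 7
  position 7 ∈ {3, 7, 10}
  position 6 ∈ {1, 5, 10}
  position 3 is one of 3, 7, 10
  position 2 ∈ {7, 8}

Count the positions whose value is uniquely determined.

The 3 variables position 3, position 4, position 7 are confined to {3, 7, 10}, which locks those values in; drop them from position 1, position 2, position 6.
position 1 must be 1 (only option left). Eliminate 1 elsewhere: position 6.
That leaves position 2 = 8.
That leaves position 6 = 5. So position 8 can't be 5.
Determined: position 1=1, position 2=8, position 6=5. The other positions each still have more than one consistent value. That makes 3.

3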